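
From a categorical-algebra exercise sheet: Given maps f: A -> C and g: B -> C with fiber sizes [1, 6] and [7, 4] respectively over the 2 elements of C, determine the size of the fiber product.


The pullback A x_C B consists of pairs (a, b) with f(a) = g(b).
For each element c in C, the fiber product has |f^-1(c)| * |g^-1(c)| elements.
Summing over C: 1 * 7 + 6 * 4
= 7 + 24 = 31

31


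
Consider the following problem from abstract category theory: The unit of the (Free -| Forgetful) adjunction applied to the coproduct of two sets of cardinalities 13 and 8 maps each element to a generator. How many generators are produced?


The unit eta_X: X -> U(F(X)) of the Free-Forgetful adjunction
maps each element of X to a generator of F(X). For X = S + T (disjoint
union in Set), |S + T| = |S| + |T|.
Total mappings = 13 + 8 = 21.

21


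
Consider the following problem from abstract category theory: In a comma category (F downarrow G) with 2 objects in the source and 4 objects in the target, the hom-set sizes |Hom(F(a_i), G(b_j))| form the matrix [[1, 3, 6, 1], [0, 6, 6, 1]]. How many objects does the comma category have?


Objects of (F downarrow G) are triples (a, b, h: F(a)->G(b)).
The count equals the sum of all entries in the hom-matrix.
sum(row 0) = 11
sum(row 1) = 13
Grand total = 24

24


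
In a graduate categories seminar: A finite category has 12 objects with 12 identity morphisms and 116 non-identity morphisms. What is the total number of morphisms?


Each object has an identity morphism, giving 12 identities.
Adding the 116 non-identity morphisms:
Total = 12 + 116 = 128

128


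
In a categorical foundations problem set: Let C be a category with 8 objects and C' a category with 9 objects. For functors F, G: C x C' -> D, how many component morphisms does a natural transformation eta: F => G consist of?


A natural transformation eta: F => G assigns one component morphism per
object of the domain category.
The domain is the product category C x C', so
|Ob(C x C')| = |Ob(C)| * |Ob(C')| = 8 * 9 = 72.
Therefore eta has 72 component morphisms.

72


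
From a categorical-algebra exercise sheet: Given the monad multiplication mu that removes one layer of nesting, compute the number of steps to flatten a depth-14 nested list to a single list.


Each application of mu: T^2 -> T removes one layer of nesting.
Starting at depth 14 (i.e., T^14(X)), we need to reach T(X).
Number of mu applications = 14 - 1 = 13

13


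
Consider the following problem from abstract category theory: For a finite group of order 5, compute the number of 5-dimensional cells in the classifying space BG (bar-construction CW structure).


In the bar-construction CW model of BG, the n-cells are indexed by
n-tuples [g_1|...|g_n] of non-identity elements of G (degenerate
simplices with some g_i = e do not contribute cells), so there are
(|G| - 1)^n n-cells.
For dim = 5 with |G| = 5:
cells = (5 - 1)^5 = 4^5 = 1024

1024


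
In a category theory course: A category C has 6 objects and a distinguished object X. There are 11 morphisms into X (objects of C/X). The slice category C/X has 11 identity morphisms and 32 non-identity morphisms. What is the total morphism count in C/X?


In the slice category C/X, objects are morphisms to X.
Identity morphisms: 11 (one per object of C/X).
Non-identity morphisms: 32.
Total = 11 + 32 = 43

43


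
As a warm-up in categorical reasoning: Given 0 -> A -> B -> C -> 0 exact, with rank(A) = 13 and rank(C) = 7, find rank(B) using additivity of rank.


For a short exact sequence 0 -> A -> B -> C -> 0,
rank is additive: rank(B) = rank(A) + rank(C).
rank(B) = 13 + 7 = 20

20


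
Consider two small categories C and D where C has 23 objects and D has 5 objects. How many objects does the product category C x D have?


The product category C x D has objects that are pairs (c, d).
Number of pairs = |Ob(C)| * |Ob(D)| = 23 * 5 = 115

115


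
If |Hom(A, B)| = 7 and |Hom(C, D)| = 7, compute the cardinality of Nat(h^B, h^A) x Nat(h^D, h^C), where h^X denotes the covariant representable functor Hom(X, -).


By the Yoneda lemma, Nat(h^B, h^A) is isomorphic to Hom(A, B),
so |Nat(h^B, h^A)| = |Hom(A, B)| and |Nat(h^D, h^C)| = |Hom(C, D)|.
|Hom(A, B)| = 7, |Hom(C, D)| = 7.
|Nat(h^B, h^A) x Nat(h^D, h^C)| = 7 * 7 = 49

49


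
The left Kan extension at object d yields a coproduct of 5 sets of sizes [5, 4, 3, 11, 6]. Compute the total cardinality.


Pointwise, the left Kan extension (Lan_F H)(d) is the colimit, indexed
by the comma category (F downarrow d), of H composed with the
projection (F downarrow d) -> C. Here that colimit is given
as a coproduct (disjoint union) of sets, so its cardinality is the
sum of the sizes of the summands.
Coproduct of sets with sizes: 5 + 4 + 3 + 11 + 6
= 29

29


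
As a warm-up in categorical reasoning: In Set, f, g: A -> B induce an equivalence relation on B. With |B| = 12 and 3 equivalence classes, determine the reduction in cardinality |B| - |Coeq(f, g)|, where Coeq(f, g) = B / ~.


The coequalizer Coeq(f, g) = B / ~ has one element per equivalence class.
|B| = 12, |Coeq(f, g)| = 3.
|B| - |Coeq(f, g)| = 12 - 3 = 9.

9


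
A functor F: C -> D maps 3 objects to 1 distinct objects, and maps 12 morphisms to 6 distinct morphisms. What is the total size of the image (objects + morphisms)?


The image of F consists of distinct objects and distinct morphisms.
|Im(F)| on objects = 1
|Im(F)| on morphisms = 6
Total image cardinality = 1 + 6 = 7

7


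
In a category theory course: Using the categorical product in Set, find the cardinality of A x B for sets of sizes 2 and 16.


In Set, the product A x B is the Cartesian product.
By the universal property, |A x B| = |A| * |B|.
|A x B| = 2 * 16 = 32

32


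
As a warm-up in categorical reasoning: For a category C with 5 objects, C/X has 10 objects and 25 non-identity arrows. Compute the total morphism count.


In the slice category C/X, objects are morphisms to X.
Identity morphisms: 10 (one per object of C/X).
Non-identity morphisms: 25.
Total = 10 + 25 = 35

35


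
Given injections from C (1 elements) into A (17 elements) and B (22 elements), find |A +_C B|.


The pushout A +_C B identifies the images of C in A and B.
|A +_C B| = |A| + |B| - |C| (for injections).
= 17 + 22 - 1 = 38

38


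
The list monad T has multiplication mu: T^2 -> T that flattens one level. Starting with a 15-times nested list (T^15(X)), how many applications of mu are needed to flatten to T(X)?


Each application of mu: T^2 -> T removes one layer of nesting.
Starting at depth 15 (i.e., T^15(X)), we need to reach T(X).
Number of mu applications = 15 - 1 = 14

14


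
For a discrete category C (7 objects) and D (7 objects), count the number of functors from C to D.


A functor from a discrete category C to D is determined by
where each object maps. Each of the 7 objects of C can map
to any of the 7 objects of D independently.
Number of functors = 7^7 = 823543

823543


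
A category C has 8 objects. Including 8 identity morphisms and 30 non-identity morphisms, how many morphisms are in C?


Each object has an identity morphism, giving 8 identities.
Adding the 30 non-identity morphisms:
Total = 8 + 30 = 38

38


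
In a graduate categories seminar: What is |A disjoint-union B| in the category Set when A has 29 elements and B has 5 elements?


In Set, the coproduct A + B is the disjoint union.
|A + B| = |A| + |B| = 29 + 5 = 34

34


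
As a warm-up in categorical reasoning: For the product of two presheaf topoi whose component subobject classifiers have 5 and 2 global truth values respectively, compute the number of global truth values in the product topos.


In a product of presheaf topoi E_1 x E_2, the subobject classifier
is Omega = Omega_1 x Omega_2 (componentwise), so
|Omega(top)| = |Omega_1(top_1)| * |Omega_2(top_2)|.
= 5 * 2 = 10.

10


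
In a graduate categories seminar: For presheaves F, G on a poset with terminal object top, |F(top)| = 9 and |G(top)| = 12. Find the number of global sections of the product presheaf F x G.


Global sections of a presheaf on a poset with terminal top satisfy
Gamma(H) ~ H(top). Presheaves admit pointwise products, so
(F x G)(top) = F(top) x G(top) (Cartesian product).
|Gamma(F x G)| = |F(top)| * |G(top)| = 9 * 12 = 108.

108


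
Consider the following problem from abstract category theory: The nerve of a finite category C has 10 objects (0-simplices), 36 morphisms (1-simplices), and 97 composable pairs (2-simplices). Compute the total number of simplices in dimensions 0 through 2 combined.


The 2-skeleton of the nerve N(C) consists of simplices in dimensions 0, 1, 2:
  |N(C)_0| = 10 (objects)
  |N(C)_1| = 36 (morphisms)
  |N(C)_2| = 97 (composable pairs)
Total = 10 + 36 + 97 = 143

143


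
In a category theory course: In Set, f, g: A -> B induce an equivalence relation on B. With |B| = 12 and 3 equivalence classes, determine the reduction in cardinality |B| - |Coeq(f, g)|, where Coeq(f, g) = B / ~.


The coequalizer Coeq(f, g) = B / ~ has one element per equivalence class.
|B| = 12, |Coeq(f, g)| = 3.
|B| - |Coeq(f, g)| = 12 - 3 = 9.

9


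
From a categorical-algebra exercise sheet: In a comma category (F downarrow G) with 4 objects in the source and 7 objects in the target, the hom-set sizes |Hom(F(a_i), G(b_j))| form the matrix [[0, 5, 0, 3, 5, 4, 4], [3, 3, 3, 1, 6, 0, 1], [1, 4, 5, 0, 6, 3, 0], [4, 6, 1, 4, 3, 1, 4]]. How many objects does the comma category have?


Objects of (F downarrow G) are triples (a, b, h: F(a)->G(b)).
The count equals the sum of all entries in the hom-matrix.
sum(row 0) = 21
sum(row 1) = 17
sum(row 2) = 19
sum(row 3) = 23
Grand total = 80

80


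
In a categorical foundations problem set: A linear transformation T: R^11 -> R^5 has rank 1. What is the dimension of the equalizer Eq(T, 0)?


The equalizer of f and the zero map is ker(f).
By the rank-nullity theorem: dim(ker(f)) = dim(domain) - rank(f).
dim(ker(f)) = 11 - 1 = 10

10


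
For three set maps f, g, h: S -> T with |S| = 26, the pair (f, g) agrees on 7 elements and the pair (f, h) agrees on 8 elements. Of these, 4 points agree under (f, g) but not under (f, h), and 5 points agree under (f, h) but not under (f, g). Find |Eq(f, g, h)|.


Eq(f, g, h) is the triple-agreement set: points in S where all three
maps take the same value. Using inclusion-exclusion on the pairwise data:
Pair (f, g) agrees on 7 points; pair (f, h) on 8 points.
Points agreeing under (f, g) but not (f, h) = 4; under (f, h) but not (f, g) = 5.
Triple-agreement = agreement-in-(f, g) minus points that agree under (f, g) but not (f, h):
|Eq(f, g, h)| = 7 - 4 = 3
(cross-check via (f, h): 8 - 5 = 3.)

3


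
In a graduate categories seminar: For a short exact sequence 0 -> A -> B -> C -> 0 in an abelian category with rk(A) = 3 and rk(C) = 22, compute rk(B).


For a short exact sequence 0 -> A -> B -> C -> 0,
rank is additive: rank(B) = rank(A) + rank(C).
rank(B) = 3 + 22 = 25

25


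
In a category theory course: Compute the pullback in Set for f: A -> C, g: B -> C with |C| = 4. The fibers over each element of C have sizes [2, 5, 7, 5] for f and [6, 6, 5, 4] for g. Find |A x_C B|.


The pullback A x_C B consists of pairs (a, b) with f(a) = g(b).
For each element c in C, the fiber product has |f^-1(c)| * |g^-1(c)| elements.
Summing over C: 2 * 6 + 5 * 6 + 7 * 5 + 5 * 4
= 12 + 30 + 35 + 20 = 97

97


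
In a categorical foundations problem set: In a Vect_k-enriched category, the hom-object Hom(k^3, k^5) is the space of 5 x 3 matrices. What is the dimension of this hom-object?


In Vect-enriched categories, Hom(k^n, k^m) is the space of m x n matrices.
dim(Hom(k^3, k^5)) = 5 * 3 = 15

15


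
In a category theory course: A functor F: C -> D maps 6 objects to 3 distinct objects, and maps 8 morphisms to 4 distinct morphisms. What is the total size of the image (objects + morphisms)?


The image of F consists of distinct objects and distinct morphisms.
|Im(F)| on objects = 3
|Im(F)| on morphisms = 4
Total image cardinality = 3 + 4 = 7

7


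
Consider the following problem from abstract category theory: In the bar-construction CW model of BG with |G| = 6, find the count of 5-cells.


In the bar-construction CW model of BG, the n-cells are indexed by
n-tuples [g_1|...|g_n] of non-identity elements of G (degenerate
simplices with some g_i = e do not contribute cells), so there are
(|G| - 1)^n n-cells.
For dim = 5 with |G| = 6:
cells = (6 - 1)^5 = 5^5 = 3125

3125


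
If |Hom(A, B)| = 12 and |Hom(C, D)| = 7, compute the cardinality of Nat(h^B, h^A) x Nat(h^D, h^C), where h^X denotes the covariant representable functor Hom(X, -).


By the Yoneda lemma, Nat(h^B, h^A) is isomorphic to Hom(A, B),
so |Nat(h^B, h^A)| = |Hom(A, B)| and |Nat(h^D, h^C)| = |Hom(C, D)|.
|Hom(A, B)| = 12, |Hom(C, D)| = 7.
|Nat(h^B, h^A) x Nat(h^D, h^C)| = 12 * 7 = 84

84


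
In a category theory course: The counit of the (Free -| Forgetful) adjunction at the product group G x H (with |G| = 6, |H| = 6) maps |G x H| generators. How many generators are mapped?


The counit epsilon_K: F(U(K)) -> K of the Free-Forgetful adjunction
maps |K| generators of F(U(K)) into K. For K = G x H (the product group),
|G x H| = |G| * |H|.
Total generators mapped = 6 * 6 = 36.

36


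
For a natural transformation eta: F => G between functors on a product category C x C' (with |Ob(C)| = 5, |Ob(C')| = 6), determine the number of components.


A natural transformation eta: F => G assigns one component morphism per
object of the domain category.
The domain is the product category C x C', so
|Ob(C x C')| = |Ob(C)| * |Ob(C')| = 5 * 6 = 30.
Therefore eta has 30 component morphisms.

30


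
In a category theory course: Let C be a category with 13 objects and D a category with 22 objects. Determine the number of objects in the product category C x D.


The product category C x D has objects that are pairs (c, d).
Number of pairs = |Ob(C)| * |Ob(D)| = 13 * 22 = 286

286


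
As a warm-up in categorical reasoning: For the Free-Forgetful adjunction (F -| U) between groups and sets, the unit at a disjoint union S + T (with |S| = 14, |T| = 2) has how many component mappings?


The unit eta_X: X -> U(F(X)) of the Free-Forgetful adjunction
maps each element of X to a generator of F(X). For X = S + T (disjoint
union in Set), |S + T| = |S| + |T|.
Total mappings = 14 + 2 = 16.

16


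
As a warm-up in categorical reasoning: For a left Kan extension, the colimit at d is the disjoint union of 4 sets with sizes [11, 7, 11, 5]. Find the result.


Pointwise, the left Kan extension (Lan_F H)(d) is the colimit, indexed
by the comma category (F downarrow d), of H composed with the
projection (F downarrow d) -> C. Here that colimit is given
as a coproduct (disjoint union) of sets, so its cardinality is the
sum of the sizes of the summands.
Coproduct of sets with sizes: 11 + 7 + 11 + 5
= 34

34


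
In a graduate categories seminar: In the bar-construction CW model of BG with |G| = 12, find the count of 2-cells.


In the bar-construction CW model of BG, the n-cells are indexed by
n-tuples [g_1|...|g_n] of non-identity elements of G (degenerate
simplices with some g_i = e do not contribute cells), so there are
(|G| - 1)^n n-cells.
For dim = 2 with |G| = 12:
cells = (12 - 1)^2 = 11^2 = 121

121


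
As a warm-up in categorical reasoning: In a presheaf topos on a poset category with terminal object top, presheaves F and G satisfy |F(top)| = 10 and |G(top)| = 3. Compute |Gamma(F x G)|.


Global sections of a presheaf on a poset with terminal top satisfy
Gamma(H) ~ H(top). Presheaves admit pointwise products, so
(F x G)(top) = F(top) x G(top) (Cartesian product).
|Gamma(F x G)| = |F(top)| * |G(top)| = 10 * 3 = 30.

30


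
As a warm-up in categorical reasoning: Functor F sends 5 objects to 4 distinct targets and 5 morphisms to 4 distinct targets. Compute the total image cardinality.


The image of F consists of distinct objects and distinct morphisms.
|Im(F)| on objects = 4
|Im(F)| on morphisms = 4
Total image cardinality = 4 + 4 = 8

8


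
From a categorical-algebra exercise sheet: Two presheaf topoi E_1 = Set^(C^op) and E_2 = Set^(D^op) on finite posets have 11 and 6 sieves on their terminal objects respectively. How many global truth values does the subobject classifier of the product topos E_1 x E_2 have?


In a product of presheaf topoi E_1 x E_2, the subobject classifier
is Omega = Omega_1 x Omega_2 (componentwise), so
|Omega(top)| = |Omega_1(top_1)| * |Omega_2(top_2)|.
= 11 * 6 = 66.

66


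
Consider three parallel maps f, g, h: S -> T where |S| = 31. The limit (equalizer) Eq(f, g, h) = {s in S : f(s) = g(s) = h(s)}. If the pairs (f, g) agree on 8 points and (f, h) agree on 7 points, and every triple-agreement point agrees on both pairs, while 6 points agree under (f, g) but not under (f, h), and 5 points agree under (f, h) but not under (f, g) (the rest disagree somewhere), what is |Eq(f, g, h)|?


Eq(f, g, h) is the triple-agreement set: points in S where all three
maps take the same value. Using inclusion-exclusion on the pairwise data:
Pair (f, g) agrees on 8 points; pair (f, h) on 7 points.
Points agreeing under (f, g) but not (f, h) = 6; under (f, h) but not (f, g) = 5.
Triple-agreement = agreement-in-(f, g) minus points that agree under (f, g) but not (f, h):
|Eq(f, g, h)| = 8 - 6 = 2
(cross-check via (f, h): 7 - 5 = 2.)

2


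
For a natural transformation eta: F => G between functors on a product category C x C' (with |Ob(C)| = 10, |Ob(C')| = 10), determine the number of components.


A natural transformation eta: F => G assigns one component morphism per
object of the domain category.
The domain is the product category C x C', so
|Ob(C x C')| = |Ob(C)| * |Ob(C')| = 10 * 10 = 100.
Therefore eta has 100 component morphisms.

100


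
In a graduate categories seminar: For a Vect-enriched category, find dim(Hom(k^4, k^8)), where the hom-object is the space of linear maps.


In Vect-enriched categories, Hom(k^n, k^m) is the space of m x n matrices.
dim(Hom(k^4, k^8)) = 8 * 4 = 32

32


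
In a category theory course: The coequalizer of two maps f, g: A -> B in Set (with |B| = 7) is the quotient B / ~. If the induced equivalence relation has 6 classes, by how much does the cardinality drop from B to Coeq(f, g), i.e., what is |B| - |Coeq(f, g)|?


The coequalizer Coeq(f, g) = B / ~ has one element per equivalence class.
|B| = 7, |Coeq(f, g)| = 6.
|B| - |Coeq(f, g)| = 7 - 6 = 1.

1


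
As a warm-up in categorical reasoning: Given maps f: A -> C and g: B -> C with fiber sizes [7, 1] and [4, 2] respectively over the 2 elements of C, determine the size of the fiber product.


The pullback A x_C B consists of pairs (a, b) with f(a) = g(b).
For each element c in C, the fiber product has |f^-1(c)| * |g^-1(c)| elements.
Summing over C: 7 * 4 + 1 * 2
= 28 + 2 = 30

30


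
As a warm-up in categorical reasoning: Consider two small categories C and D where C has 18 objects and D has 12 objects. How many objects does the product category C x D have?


The product category C x D has objects that are pairs (c, d).
Number of pairs = |Ob(C)| * |Ob(D)| = 18 * 12 = 216

216


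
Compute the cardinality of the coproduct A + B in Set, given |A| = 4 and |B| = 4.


In Set, the coproduct A + B is the disjoint union.
|A + B| = |A| + |B| = 4 + 4 = 8

8


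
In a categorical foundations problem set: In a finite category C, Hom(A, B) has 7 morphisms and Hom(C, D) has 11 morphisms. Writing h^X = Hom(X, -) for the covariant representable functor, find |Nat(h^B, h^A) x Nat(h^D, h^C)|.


By the Yoneda lemma, Nat(h^B, h^A) is isomorphic to Hom(A, B),
so |Nat(h^B, h^A)| = |Hom(A, B)| and |Nat(h^D, h^C)| = |Hom(C, D)|.
|Hom(A, B)| = 7, |Hom(C, D)| = 11.
|Nat(h^B, h^A) x Nat(h^D, h^C)| = 7 * 11 = 77

77


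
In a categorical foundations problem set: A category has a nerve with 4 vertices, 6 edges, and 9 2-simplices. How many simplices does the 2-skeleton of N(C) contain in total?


The 2-skeleton of the nerve N(C) consists of simplices in dimensions 0, 1, 2:
  |N(C)_0| = 4 (objects)
  |N(C)_1| = 6 (morphisms)
  |N(C)_2| = 9 (composable pairs)
Total = 4 + 6 + 9 = 19

19


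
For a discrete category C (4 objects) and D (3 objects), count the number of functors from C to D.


A functor from a discrete category C to D is determined by
where each object maps. Each of the 4 objects of C can map
to any of the 3 objects of D independently.
Number of functors = 3^4 = 81

81


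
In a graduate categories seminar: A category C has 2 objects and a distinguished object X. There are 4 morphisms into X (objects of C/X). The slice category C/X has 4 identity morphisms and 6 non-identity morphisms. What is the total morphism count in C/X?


In the slice category C/X, objects are morphisms to X.
Identity morphisms: 4 (one per object of C/X).
Non-identity morphisms: 6.
Total = 4 + 6 = 10

10


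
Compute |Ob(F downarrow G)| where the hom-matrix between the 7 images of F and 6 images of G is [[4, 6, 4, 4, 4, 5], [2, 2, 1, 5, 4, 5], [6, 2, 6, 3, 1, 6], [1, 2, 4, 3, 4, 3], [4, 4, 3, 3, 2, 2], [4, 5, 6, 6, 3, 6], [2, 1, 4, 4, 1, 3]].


Objects of (F downarrow G) are triples (a, b, h: F(a)->G(b)).
The count equals the sum of all entries in the hom-matrix.
sum(row 0) = 27
sum(row 1) = 19
sum(row 2) = 24
sum(row 3) = 17
sum(row 4) = 18
sum(row 5) = 30
sum(row 6) = 15
Grand total = 150

150


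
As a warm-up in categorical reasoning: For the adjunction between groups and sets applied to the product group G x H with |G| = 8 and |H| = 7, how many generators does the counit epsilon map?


The counit epsilon_K: F(U(K)) -> K of the Free-Forgetful adjunction
maps |K| generators of F(U(K)) into K. For K = G x H (the product group),
|G x H| = |G| * |H|.
Total generators mapped = 8 * 7 = 56.

56


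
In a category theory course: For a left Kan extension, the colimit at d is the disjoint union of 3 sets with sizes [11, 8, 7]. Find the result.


Pointwise, the left Kan extension (Lan_F H)(d) is the colimit, indexed
by the comma category (F downarrow d), of H composed with the
projection (F downarrow d) -> C. Here that colimit is given
as a coproduct (disjoint union) of sets, so its cardinality is the
sum of the sizes of the summands.
Coproduct of sets with sizes: 11 + 8 + 7
= 26

26


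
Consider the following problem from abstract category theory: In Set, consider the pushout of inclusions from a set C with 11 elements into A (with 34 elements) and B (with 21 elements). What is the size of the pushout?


The pushout A +_C B identifies the images of C in A and B.
|A +_C B| = |A| + |B| - |C| (for injections).
= 34 + 21 - 11 = 44

44


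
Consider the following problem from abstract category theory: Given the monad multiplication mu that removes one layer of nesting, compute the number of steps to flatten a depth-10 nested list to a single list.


Each application of mu: T^2 -> T removes one layer of nesting.
Starting at depth 10 (i.e., T^10(X)), we need to reach T(X).
Number of mu applications = 10 - 1 = 9

9


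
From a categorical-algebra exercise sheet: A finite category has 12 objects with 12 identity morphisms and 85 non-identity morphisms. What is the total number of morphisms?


Each object has an identity morphism, giving 12 identities.
Adding the 85 non-identity morphisms:
Total = 12 + 85 = 97

97


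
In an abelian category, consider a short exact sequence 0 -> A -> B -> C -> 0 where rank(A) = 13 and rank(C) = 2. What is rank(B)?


For a short exact sequence 0 -> A -> B -> C -> 0,
rank is additive: rank(B) = rank(A) + rank(C).
rank(B) = 13 + 2 = 15

15


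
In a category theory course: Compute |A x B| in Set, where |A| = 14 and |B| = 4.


In Set, the product A x B is the Cartesian product.
By the universal property, |A x B| = |A| * |B|.
|A x B| = 14 * 4 = 56

56


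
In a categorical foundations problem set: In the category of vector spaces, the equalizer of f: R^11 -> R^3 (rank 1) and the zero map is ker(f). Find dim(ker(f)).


The equalizer of f and the zero map is ker(f).
By the rank-nullity theorem: dim(ker(f)) = dim(domain) - rank(f).
dim(ker(f)) = 11 - 1 = 10

10


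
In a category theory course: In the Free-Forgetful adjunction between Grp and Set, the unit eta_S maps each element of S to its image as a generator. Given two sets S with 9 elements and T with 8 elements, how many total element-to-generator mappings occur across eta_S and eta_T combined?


The unit eta_X: X -> U(F(X)) of the Free-Forgetful adjunction
maps each element of X to a generator of F(X). For X = S + T (disjoint
union in Set), |S + T| = |S| + |T|.
Total mappings = 9 + 8 = 17.

17


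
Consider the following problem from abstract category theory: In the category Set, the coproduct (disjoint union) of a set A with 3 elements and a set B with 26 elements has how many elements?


In Set, the coproduct A + B is the disjoint union.
|A + B| = |A| + |B| = 3 + 26 = 29

29


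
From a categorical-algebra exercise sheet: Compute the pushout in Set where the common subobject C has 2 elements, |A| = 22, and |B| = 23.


The pushout A +_C B identifies the images of C in A and B.
|A +_C B| = |A| + |B| - |C| (for injections).
= 22 + 23 - 2 = 43

43


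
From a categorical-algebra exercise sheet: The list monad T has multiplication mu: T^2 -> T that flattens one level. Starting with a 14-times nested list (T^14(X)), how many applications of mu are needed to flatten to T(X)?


Each application of mu: T^2 -> T removes one layer of nesting.
Starting at depth 14 (i.e., T^14(X)), we need to reach T(X).
Number of mu applications = 14 - 1 = 13

13


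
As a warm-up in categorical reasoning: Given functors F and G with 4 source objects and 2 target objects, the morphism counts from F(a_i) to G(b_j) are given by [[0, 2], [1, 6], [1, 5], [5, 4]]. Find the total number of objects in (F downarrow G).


Objects of (F downarrow G) are triples (a, b, h: F(a)->G(b)).
The count equals the sum of all entries in the hom-matrix.
sum(row 0) = 2
sum(row 1) = 7
sum(row 2) = 6
sum(row 3) = 9
Grand total = 24

24


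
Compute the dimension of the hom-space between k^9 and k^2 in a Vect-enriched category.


In Vect-enriched categories, Hom(k^n, k^m) is the space of m x n matrices.
dim(Hom(k^9, k^2)) = 2 * 9 = 18

18


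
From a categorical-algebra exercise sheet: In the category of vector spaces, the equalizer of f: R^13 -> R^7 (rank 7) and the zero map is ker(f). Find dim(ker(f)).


The equalizer of f and the zero map is ker(f).
By the rank-nullity theorem: dim(ker(f)) = dim(domain) - rank(f).
dim(ker(f)) = 13 - 7 = 6

6


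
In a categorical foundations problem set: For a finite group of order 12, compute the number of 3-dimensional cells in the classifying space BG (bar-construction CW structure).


In the bar-construction CW model of BG, the n-cells are indexed by
n-tuples [g_1|...|g_n] of non-identity elements of G (degenerate
simplices with some g_i = e do not contribute cells), so there are
(|G| - 1)^n n-cells.
For dim = 3 with |G| = 12:
cells = (12 - 1)^3 = 11^3 = 1331

1331


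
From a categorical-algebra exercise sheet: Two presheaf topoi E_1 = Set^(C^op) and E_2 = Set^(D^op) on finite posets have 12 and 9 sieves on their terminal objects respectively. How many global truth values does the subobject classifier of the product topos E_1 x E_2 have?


In a product of presheaf topoi E_1 x E_2, the subobject classifier
is Omega = Omega_1 x Omega_2 (componentwise), so
|Omega(top)| = |Omega_1(top_1)| * |Omega_2(top_2)|.
= 12 * 9 = 108.

108


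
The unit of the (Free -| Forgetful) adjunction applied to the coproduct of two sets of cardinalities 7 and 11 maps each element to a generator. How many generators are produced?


The unit eta_X: X -> U(F(X)) of the Free-Forgetful adjunction
maps each element of X to a generator of F(X). For X = S + T (disjoint
union in Set), |S + T| = |S| + |T|.
Total mappings = 7 + 11 = 18.

18


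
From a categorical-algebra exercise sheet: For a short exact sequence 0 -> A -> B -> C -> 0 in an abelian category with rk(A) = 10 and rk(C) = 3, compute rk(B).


For a short exact sequence 0 -> A -> B -> C -> 0,
rank is additive: rank(B) = rank(A) + rank(C).
rank(B) = 10 + 3 = 13

13


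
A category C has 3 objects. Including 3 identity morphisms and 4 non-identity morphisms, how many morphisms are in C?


Each object has an identity morphism, giving 3 identities.
Adding the 4 non-identity morphisms:
Total = 3 + 4 = 7

7


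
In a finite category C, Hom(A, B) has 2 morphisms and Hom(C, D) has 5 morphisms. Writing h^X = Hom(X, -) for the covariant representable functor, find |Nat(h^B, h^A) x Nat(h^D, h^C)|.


By the Yoneda lemma, Nat(h^B, h^A) is isomorphic to Hom(A, B),
so |Nat(h^B, h^A)| = |Hom(A, B)| and |Nat(h^D, h^C)| = |Hom(C, D)|.
|Hom(A, B)| = 2, |Hom(C, D)| = 5.
|Nat(h^B, h^A) x Nat(h^D, h^C)| = 2 * 5 = 10

10


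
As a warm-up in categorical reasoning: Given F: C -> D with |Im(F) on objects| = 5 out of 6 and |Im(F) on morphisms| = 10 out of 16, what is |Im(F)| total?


The image of F consists of distinct objects and distinct morphisms.
|Im(F)| on objects = 5
|Im(F)| on morphisms = 10
Total image cardinality = 5 + 10 = 15

15


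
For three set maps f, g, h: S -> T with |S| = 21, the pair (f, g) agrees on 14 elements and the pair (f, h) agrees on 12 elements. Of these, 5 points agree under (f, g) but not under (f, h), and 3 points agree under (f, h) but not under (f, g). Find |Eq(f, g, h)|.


Eq(f, g, h) is the triple-agreement set: points in S where all three
maps take the same value. Using inclusion-exclusion on the pairwise data:
Pair (f, g) agrees on 14 points; pair (f, h) on 12 points.
Points agreeing under (f, g) but not (f, h) = 5; under (f, h) but not (f, g) = 3.
Triple-agreement = agreement-in-(f, g) minus points that agree under (f, g) but not (f, h):
|Eq(f, g, h)| = 14 - 5 = 9
(cross-check via (f, h): 12 - 3 = 9.)

9


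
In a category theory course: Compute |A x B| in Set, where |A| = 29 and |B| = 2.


In Set, the product A x B is the Cartesian product.
By the universal property, |A x B| = |A| * |B|.
|A x B| = 29 * 2 = 58

58


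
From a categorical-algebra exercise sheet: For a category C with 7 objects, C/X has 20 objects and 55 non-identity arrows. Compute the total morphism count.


In the slice category C/X, objects are morphisms to X.
Identity morphisms: 20 (one per object of C/X).
Non-identity morphisms: 55.
Total = 20 + 55 = 75

75


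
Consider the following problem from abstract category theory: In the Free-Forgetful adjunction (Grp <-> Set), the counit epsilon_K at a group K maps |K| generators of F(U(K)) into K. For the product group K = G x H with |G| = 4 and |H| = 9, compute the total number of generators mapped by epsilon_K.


The counit epsilon_K: F(U(K)) -> K of the Free-Forgetful adjunction
maps |K| generators of F(U(K)) into K. For K = G x H (the product group),
|G x H| = |G| * |H|.
Total generators mapped = 4 * 9 = 36.

36


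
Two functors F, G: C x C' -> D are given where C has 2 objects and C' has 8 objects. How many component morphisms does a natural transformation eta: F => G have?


A natural transformation eta: F => G assigns one component morphism per
object of the domain category.
The domain is the product category C x C', so
|Ob(C x C')| = |Ob(C)| * |Ob(C')| = 2 * 8 = 16.
Therefore eta has 16 component morphisms.

16


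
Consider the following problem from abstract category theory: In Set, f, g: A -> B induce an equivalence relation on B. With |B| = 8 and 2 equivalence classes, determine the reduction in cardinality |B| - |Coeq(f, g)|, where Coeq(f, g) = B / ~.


The coequalizer Coeq(f, g) = B / ~ has one element per equivalence class.
|B| = 8, |Coeq(f, g)| = 2.
|B| - |Coeq(f, g)| = 8 - 2 = 6.

6


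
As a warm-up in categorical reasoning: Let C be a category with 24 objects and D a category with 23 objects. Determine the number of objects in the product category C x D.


The product category C x D has objects that are pairs (c, d).
Number of pairs = |Ob(C)| * |Ob(D)| = 24 * 23 = 552

552


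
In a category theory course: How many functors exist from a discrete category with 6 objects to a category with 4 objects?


A functor from a discrete category C to D is determined by
where each object maps. Each of the 6 objects of C can map
to any of the 4 objects of D independently.
Number of functors = 4^6 = 4096

4096


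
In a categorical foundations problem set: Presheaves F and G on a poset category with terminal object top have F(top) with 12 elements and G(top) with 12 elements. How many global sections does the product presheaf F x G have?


Global sections of a presheaf on a poset with terminal top satisfy
Gamma(H) ~ H(top). Presheaves admit pointwise products, so
(F x G)(top) = F(top) x G(top) (Cartesian product).
|Gamma(F x G)| = |F(top)| * |G(top)| = 12 * 12 = 144.

144


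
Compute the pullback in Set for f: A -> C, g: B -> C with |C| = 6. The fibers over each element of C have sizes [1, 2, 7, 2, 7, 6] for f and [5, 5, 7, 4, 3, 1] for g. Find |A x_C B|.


The pullback A x_C B consists of pairs (a, b) with f(a) = g(b).
For each element c in C, the fiber product has |f^-1(c)| * |g^-1(c)| elements.
Summing over C: 1 * 5 + 2 * 5 + 7 * 7 + 2 * 4 + 7 * 3 + 6 * 1
= 5 + 10 + 49 + 8 + 21 + 6 = 99

99


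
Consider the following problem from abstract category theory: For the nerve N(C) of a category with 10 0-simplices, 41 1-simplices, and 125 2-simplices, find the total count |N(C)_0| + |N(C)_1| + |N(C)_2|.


The 2-skeleton of the nerve N(C) consists of simplices in dimensions 0, 1, 2:
  |N(C)_0| = 10 (objects)
  |N(C)_1| = 41 (morphisms)
  |N(C)_2| = 125 (composable pairs)
Total = 10 + 41 + 125 = 176

176


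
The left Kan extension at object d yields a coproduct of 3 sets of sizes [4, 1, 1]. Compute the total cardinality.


Pointwise, the left Kan extension (Lan_F H)(d) is the colimit, indexed
by the comma category (F downarrow d), of H composed with the
projection (F downarrow d) -> C. Here that colimit is given
as a coproduct (disjoint union) of sets, so its cardinality is the
sum of the sizes of the summands.
Coproduct of sets with sizes: 4 + 1 + 1
= 6

6


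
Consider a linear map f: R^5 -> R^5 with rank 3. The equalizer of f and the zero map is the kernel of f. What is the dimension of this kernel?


The equalizer of f and the zero map is ker(f).
By the rank-nullity theorem: dim(ker(f)) = dim(domain) - rank(f).
dim(ker(f)) = 5 - 3 = 2

2


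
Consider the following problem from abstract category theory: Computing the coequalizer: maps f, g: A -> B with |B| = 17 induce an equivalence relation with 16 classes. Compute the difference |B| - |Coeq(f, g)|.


The coequalizer Coeq(f, g) = B / ~ has one element per equivalence class.
|B| = 17, |Coeq(f, g)| = 16.
|B| - |Coeq(f, g)| = 17 - 16 = 1.

1


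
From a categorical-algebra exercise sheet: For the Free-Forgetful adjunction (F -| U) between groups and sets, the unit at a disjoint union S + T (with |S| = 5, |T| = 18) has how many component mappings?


The unit eta_X: X -> U(F(X)) of the Free-Forgetful adjunction
maps each element of X to a generator of F(X). For X = S + T (disjoint
union in Set), |S + T| = |S| + |T|.
Total mappings = 5 + 18 = 23.

23


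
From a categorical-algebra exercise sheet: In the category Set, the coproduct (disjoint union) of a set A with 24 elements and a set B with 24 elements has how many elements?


In Set, the coproduct A + B is the disjoint union.
|A + B| = |A| + |B| = 24 + 24 = 48

48


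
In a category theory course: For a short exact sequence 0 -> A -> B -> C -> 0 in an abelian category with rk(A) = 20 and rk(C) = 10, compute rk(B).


For a short exact sequence 0 -> A -> B -> C -> 0,
rank is additive: rank(B) = rank(A) + rank(C).
rank(B) = 20 + 10 = 30

30


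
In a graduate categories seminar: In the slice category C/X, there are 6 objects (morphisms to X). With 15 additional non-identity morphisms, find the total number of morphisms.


In the slice category C/X, objects are morphisms to X.
Identity morphisms: 6 (one per object of C/X).
Non-identity morphisms: 15.
Total = 6 + 15 = 21

21


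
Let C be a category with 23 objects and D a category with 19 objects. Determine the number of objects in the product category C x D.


The product category C x D has objects that are pairs (c, d).
Number of pairs = |Ob(C)| * |Ob(D)| = 23 * 19 = 437

437


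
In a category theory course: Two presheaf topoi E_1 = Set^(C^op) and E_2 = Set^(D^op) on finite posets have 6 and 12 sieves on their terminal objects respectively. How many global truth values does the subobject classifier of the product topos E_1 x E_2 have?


In a product of presheaf topoi E_1 x E_2, the subobject classifier
is Omega = Omega_1 x Omega_2 (componentwise), so
|Omega(top)| = |Omega_1(top_1)| * |Omega_2(top_2)|.
= 6 * 12 = 72.

72


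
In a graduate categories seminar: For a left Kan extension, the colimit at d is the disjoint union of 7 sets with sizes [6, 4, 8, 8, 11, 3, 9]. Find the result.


Pointwise, the left Kan extension (Lan_F H)(d) is the colimit, indexed
by the comma category (F downarrow d), of H composed with the
projection (F downarrow d) -> C. Here that colimit is given
as a coproduct (disjoint union) of sets, so its cardinality is the
sum of the sizes of the summands.
Coproduct of sets with sizes: 6 + 4 + 8 + 8 + 11 + 3 + 9
= 49

49


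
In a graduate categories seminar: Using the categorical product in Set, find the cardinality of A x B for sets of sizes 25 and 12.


In Set, the product A x B is the Cartesian product.
By the universal property, |A x B| = |A| * |B|.
|A x B| = 25 * 12 = 300

300


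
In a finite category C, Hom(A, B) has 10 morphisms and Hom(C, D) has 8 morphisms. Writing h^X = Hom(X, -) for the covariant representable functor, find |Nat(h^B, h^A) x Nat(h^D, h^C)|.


By the Yoneda lemma, Nat(h^B, h^A) is isomorphic to Hom(A, B),
so |Nat(h^B, h^A)| = |Hom(A, B)| and |Nat(h^D, h^C)| = |Hom(C, D)|.
|Hom(A, B)| = 10, |Hom(C, D)| = 8.
|Nat(h^B, h^A) x Nat(h^D, h^C)| = 10 * 8 = 80

80


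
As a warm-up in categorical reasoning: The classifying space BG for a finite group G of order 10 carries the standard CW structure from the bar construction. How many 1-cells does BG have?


In the bar-construction CW model of BG, the n-cells are indexed by
n-tuples [g_1|...|g_n] of non-identity elements of G (degenerate
simplices with some g_i = e do not contribute cells), so there are
(|G| - 1)^n n-cells.
For dim = 1 with |G| = 10:
cells = (10 - 1)^1 = 9^1 = 9

9


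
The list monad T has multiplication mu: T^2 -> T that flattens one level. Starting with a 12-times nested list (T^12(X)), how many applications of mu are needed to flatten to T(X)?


Each application of mu: T^2 -> T removes one layer of nesting.
Starting at depth 12 (i.e., T^12(X)), we need to reach T(X).
Number of mu applications = 12 - 1 = 11

11


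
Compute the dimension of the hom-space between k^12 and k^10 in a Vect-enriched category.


In Vect-enriched categories, Hom(k^n, k^m) is the space of m x n matrices.
dim(Hom(k^12, k^10)) = 10 * 12 = 120

120


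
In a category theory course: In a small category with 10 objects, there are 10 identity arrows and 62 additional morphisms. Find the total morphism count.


Each object has an identity morphism, giving 10 identities.
Adding the 62 non-identity morphisms:
Total = 10 + 62 = 72

72


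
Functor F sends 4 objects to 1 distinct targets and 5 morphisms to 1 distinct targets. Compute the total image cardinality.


The image of F consists of distinct objects and distinct morphisms.
|Im(F)| on objects = 1
|Im(F)| on morphisms = 1
Total image cardinality = 1 + 1 = 2

2


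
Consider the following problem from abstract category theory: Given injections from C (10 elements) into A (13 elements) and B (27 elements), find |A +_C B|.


The pushout A +_C B identifies the images of C in A and B.
|A +_C B| = |A| + |B| - |C| (for injections).
= 13 + 27 - 10 = 30

30
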